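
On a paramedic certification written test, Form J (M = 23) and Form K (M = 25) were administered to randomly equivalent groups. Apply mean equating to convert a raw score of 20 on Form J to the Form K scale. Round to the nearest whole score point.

22

Mean equating: y = x + (M_Y − M_X) = 20 + (25 − 23) = 22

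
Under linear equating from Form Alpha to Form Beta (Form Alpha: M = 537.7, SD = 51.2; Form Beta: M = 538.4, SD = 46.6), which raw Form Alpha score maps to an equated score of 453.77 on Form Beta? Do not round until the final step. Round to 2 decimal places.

444.72

Invert y = (SD_Y/SD_X)(x − M_X) + M_Y:
x = (SD_X/SD_Y)(y − M_Y) + M_X = (51.2/46.6)(453.77 − 538.4) + 537.7
x = 1.098712 × -84.630 + 537.7 = 444.72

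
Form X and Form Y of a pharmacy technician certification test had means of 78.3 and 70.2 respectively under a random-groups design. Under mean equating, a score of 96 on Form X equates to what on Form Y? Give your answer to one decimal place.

87.9

Mean equating: y = x + (M_Y − M_X) = 96 + (70.2 − 78.3) = 87.9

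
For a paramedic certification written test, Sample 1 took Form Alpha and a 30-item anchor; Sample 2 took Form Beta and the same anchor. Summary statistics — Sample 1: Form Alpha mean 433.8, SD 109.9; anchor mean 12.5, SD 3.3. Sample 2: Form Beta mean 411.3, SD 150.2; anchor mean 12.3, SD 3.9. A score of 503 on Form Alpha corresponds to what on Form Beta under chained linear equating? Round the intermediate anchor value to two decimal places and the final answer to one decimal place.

499.1

Form Alpha → anchor (Sample 1): v = (3.3/109.9)(503 − 433.8) + 12.5 = 14.58
anchor → Form Beta (Sample 2): y = (150.2/3.9)(14.58 − 12.3) + 411.3 = 499.1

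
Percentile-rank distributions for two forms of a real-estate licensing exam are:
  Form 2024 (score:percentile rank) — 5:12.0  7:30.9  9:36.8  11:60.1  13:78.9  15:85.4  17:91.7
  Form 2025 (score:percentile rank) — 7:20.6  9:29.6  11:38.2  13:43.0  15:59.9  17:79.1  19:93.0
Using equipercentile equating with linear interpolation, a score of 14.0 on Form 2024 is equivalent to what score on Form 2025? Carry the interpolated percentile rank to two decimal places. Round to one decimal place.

17.4

PR of 14.0 on Form 2024: 78.9 + (14.0 − 13)/(15 − 13) × (85.4 − 78.9) = 82.15
On Form 2025, PR 82.15 falls between score 17 (PR 79.1) and 19 (PR 93.0).
Interpolate: 17 + (82.15 − 79.1)/(93.0 − 79.1) × (19 − 17) = 17.4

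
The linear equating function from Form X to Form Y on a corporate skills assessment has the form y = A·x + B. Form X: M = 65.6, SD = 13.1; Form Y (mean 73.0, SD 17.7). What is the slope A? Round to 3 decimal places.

1.351

A = SD_Y / SD_X = 17.7 / 13.1 = 1.351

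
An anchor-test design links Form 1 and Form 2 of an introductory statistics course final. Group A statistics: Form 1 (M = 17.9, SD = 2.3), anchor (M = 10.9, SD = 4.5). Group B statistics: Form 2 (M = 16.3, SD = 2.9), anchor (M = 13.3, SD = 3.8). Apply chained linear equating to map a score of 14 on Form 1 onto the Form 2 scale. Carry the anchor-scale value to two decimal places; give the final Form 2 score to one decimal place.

8.6

Form 1 → anchor (Group A): v = (4.5/2.3)(14 − 17.9) + 10.9 = 3.27
anchor → Form 2 (Group B): y = (2.9/3.8)(3.27 − 13.3) + 16.3 = 8.6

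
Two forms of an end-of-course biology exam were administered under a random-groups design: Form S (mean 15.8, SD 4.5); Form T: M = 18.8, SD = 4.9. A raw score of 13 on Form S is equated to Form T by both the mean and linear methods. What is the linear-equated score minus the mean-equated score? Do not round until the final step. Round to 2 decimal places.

-0.25

Mean-equated: 13 + (18.8 − 15.8) = 16.00
Linear-equated: (4.9/4.5)(13 − 15.8) + 18.8 = 15.751
Difference = 15.751 − 16.00 = -0.25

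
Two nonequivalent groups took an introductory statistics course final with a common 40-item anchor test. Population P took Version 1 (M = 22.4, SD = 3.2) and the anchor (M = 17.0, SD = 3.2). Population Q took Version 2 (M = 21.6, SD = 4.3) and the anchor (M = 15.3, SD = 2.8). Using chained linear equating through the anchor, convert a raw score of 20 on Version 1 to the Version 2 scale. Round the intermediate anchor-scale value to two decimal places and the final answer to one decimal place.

Version 1 → anchor (Population P): v = (3.2/3.2)(20 − 22.4) + 17.0 = 14.60
anchor → Version 2 (Population Q): y = (4.3/2.8)(14.60 − 15.3) + 21.6 = 20.5

20.5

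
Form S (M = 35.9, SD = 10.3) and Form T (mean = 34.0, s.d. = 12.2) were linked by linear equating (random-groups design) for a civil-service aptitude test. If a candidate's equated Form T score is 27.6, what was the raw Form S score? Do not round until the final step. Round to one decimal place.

30.5

Invert y = (SD_Y/SD_X)(x − M_X) + M_Y:
x = (SD_X/SD_Y)(y − M_Y) + M_X = (10.3/12.2)(27.6 − 34.0) + 35.9
x = 0.844262 × -6.400 + 35.9 = 30.5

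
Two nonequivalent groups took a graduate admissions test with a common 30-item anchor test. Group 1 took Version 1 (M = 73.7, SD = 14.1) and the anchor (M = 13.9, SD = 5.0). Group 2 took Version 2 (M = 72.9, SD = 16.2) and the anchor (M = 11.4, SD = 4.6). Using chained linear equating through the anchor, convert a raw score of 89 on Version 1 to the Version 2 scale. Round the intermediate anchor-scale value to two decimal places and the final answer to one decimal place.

Version 1 → anchor (Group 1): v = (5.0/14.1)(89 − 73.7) + 13.9 = 19.33
anchor → Version 2 (Group 2): y = (16.2/4.6)(19.33 − 11.4) + 72.9 = 100.8

100.8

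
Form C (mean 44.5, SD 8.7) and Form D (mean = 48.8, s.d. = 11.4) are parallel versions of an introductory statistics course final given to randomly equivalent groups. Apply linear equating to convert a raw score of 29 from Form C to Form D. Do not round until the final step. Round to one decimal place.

28.5

Linear equating: y = (SD_Y/SD_X)(x − M_X) + M_Y
y = (11.4/8.7)(29 − 44.5) + 48.8
y = 1.310345 × -15.5 + 48.8 = -20.3103 + 48.8 = 28.5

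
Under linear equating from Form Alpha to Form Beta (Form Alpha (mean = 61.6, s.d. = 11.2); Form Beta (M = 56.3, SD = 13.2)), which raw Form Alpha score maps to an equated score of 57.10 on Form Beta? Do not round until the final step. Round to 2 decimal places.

62.28

Invert y = (SD_Y/SD_X)(x − M_X) + M_Y:
x = (SD_X/SD_Y)(y − M_Y) + M_X = (11.2/13.2)(57.10 − 56.3) + 61.6
x = 0.848485 × 0.800 + 61.6 = 62.28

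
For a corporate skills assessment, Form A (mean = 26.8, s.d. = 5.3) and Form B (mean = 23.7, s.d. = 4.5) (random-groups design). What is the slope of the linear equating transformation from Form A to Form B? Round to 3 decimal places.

A = SD_Y / SD_X = 4.5 / 5.3 = 0.849

0.849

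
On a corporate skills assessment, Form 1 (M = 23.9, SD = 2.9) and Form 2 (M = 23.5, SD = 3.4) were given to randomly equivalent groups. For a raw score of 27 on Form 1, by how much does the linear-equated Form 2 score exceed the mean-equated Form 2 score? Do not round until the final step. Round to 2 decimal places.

0.53

Mean-equated: 27 + (23.5 − 23.9) = 26.60
Linear-equated: (3.4/2.9)(27 − 23.9) + 23.5 = 27.134
Difference = 27.134 − 26.60 = 0.53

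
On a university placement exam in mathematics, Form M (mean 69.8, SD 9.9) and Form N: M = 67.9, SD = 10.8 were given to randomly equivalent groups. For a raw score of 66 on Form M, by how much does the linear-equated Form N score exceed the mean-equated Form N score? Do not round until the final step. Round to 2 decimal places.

Mean-equated: 66 + (67.9 − 69.8) = 64.10
Linear-equated: (10.8/9.9)(66 − 69.8) + 67.9 = 63.755
Difference = 63.755 − 64.10 = -0.35

-0.35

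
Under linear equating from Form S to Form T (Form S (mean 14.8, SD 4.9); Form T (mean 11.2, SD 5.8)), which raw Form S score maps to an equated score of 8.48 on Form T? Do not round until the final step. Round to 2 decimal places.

12.50

Invert y = (SD_Y/SD_X)(x − M_X) + M_Y:
x = (SD_X/SD_Y)(y − M_Y) + M_X = (4.9/5.8)(8.48 − 11.2) + 14.8
x = 0.844828 × -2.720 + 14.8 = 12.50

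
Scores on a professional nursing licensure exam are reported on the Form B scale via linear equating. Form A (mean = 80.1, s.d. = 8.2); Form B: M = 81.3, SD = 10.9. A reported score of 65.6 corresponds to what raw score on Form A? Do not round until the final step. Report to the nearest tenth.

68.3

Invert y = (SD_Y/SD_X)(x − M_X) + M_Y:
x = (SD_X/SD_Y)(y − M_Y) + M_X = (8.2/10.9)(65.6 − 81.3) + 80.1
x = 0.752294 × -15.700 + 80.1 = 68.3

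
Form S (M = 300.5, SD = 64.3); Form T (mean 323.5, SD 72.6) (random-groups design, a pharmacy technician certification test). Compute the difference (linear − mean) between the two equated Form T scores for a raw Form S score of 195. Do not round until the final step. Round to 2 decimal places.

-13.62

Mean-equated: 195 + (323.5 − 300.5) = 218.00
Linear-equated: (72.6/64.3)(195 − 300.5) + 323.5 = 204.382
Difference = 204.382 − 218.00 = -13.62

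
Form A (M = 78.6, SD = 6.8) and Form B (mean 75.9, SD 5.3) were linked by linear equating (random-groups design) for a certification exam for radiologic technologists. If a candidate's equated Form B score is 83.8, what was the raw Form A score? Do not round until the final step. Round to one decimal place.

88.7

Invert y = (SD_Y/SD_X)(x − M_X) + M_Y:
x = (SD_X/SD_Y)(y − M_Y) + M_X = (6.8/5.3)(83.8 − 75.9) + 78.6
x = 1.283019 × 7.900 + 78.6 = 88.7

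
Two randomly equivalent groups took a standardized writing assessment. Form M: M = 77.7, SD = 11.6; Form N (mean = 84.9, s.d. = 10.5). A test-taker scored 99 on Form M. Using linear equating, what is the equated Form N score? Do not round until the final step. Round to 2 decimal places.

Linear equating: y = (SD_Y/SD_X)(x − M_X) + M_Y
y = (10.5/11.6)(99 − 77.7) + 84.9
y = 0.905172 × 21.3 + 84.9 = 19.2802 + 84.9 = 104.18

104.18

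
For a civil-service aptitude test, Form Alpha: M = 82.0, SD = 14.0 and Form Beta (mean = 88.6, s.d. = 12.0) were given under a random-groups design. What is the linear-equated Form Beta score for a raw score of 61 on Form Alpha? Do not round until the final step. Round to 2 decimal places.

70.60

Linear equating: y = (SD_Y/SD_X)(x − M_X) + M_Y
y = (12.0/14.0)(61 − 82.0) + 88.6
y = 0.857143 × -21.0 + 88.6 = -18.0000 + 88.6 = 70.60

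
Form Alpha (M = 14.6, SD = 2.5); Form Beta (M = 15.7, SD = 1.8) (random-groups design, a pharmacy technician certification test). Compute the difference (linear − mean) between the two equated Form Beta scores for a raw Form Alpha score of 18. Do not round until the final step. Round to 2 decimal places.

Mean-equated: 18 + (15.7 − 14.6) = 19.10
Linear-equated: (1.8/2.5)(18 − 14.6) + 15.7 = 18.148
Difference = 18.148 − 19.10 = -0.95

-0.95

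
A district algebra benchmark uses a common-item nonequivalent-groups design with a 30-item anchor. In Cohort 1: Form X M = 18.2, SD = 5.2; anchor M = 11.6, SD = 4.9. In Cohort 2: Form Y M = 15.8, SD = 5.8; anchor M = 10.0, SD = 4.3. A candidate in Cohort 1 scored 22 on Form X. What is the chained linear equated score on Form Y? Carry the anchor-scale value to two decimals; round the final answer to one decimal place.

Form X → anchor (Cohort 1): v = (4.9/5.2)(22 − 18.2) + 11.6 = 15.18
anchor → Form Y (Cohort 2): y = (5.8/4.3)(15.18 − 10.0) + 15.8 = 22.8

22.8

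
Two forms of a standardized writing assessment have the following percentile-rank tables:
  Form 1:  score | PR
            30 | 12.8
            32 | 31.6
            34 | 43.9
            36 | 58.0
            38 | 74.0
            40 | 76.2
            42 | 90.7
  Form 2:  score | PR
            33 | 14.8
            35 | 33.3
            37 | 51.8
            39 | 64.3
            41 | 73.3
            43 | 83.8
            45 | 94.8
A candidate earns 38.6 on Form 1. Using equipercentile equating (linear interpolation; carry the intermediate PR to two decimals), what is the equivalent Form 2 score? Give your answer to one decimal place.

PR of 38.6 on Form 1: 74.0 + (38.6 − 38)/(40 − 38) × (76.2 − 74.0) = 74.66
On Form 2, PR 74.66 falls between score 41 (PR 73.3) and 43 (PR 83.8).
Interpolate: 41 + (74.66 − 73.3)/(83.8 − 73.3) × (43 − 41) = 41.3

41.3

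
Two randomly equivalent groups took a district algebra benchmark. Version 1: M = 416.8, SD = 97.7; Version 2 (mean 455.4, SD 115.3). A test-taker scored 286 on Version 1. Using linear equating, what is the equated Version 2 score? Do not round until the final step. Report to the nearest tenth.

Linear equating: y = (SD_Y/SD_X)(x − M_X) + M_Y
y = (115.3/97.7)(286 − 416.8) + 455.4
y = 1.180143 × -130.8 + 455.4 = -154.3627 + 455.4 = 301.0

301.0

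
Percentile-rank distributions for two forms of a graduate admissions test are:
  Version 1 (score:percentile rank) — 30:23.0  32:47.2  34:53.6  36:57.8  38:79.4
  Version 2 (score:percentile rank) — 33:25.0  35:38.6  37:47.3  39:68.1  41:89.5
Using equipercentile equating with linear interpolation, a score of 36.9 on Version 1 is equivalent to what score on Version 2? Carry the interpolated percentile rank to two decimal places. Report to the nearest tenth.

38.9

PR of 36.9 on Version 1: 57.8 + (36.9 − 36)/(38 − 36) × (79.4 − 57.8) = 67.52
On Version 2, PR 67.52 falls between score 37 (PR 47.3) and 39 (PR 68.1).
Interpolate: 37 + (67.52 − 47.3)/(68.1 − 47.3) × (39 − 37) = 38.9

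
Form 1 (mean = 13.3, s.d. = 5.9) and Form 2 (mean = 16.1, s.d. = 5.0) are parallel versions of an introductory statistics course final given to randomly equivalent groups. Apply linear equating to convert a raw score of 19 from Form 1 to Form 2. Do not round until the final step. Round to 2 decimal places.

20.93

Linear equating: y = (SD_Y/SD_X)(x − M_X) + M_Y
y = (5.0/5.9)(19 − 13.3) + 16.1
y = 0.847458 × 5.7 + 16.1 = 4.8305 + 16.1 = 20.93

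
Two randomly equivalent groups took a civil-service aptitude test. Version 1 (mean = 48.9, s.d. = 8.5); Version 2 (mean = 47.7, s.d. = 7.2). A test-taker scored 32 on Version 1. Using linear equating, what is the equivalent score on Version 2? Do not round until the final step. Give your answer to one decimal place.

Linear equating: y = (SD_Y/SD_X)(x − M_X) + M_Y
y = (7.2/8.5)(32 − 48.9) + 47.7
y = 0.847059 × -16.9 + 47.7 = -14.3153 + 47.7 = 33.4

33.4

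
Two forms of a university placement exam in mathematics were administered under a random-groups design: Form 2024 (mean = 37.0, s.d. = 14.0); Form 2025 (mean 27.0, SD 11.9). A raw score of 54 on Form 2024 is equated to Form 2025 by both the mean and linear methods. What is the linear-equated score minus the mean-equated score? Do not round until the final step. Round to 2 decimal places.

-2.55

Mean-equated: 54 + (27.0 − 37.0) = 44.00
Linear-equated: (11.9/14.0)(54 − 37.0) + 27.0 = 41.450
Difference = 41.450 − 44.00 = -2.55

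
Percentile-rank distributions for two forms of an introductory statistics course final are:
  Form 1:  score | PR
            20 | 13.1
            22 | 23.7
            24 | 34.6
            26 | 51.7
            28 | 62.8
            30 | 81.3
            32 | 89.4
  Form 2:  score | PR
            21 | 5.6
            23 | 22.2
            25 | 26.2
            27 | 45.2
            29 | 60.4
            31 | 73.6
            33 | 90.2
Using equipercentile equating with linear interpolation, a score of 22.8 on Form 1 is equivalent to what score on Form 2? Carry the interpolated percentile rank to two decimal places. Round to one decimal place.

25.2

PR of 22.8 on Form 1: 23.7 + (22.8 − 22)/(24 − 22) × (34.6 − 23.7) = 28.06
On Form 2, PR 28.06 falls between score 25 (PR 26.2) and 27 (PR 45.2).
Interpolate: 25 + (28.06 − 26.2)/(45.2 − 26.2) × (27 − 25) = 25.2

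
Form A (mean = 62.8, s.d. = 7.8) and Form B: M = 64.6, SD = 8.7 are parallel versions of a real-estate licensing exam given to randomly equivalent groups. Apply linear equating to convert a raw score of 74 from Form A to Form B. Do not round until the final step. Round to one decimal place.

77.1

Linear equating: y = (SD_Y/SD_X)(x − M_X) + M_Y
y = (8.7/7.8)(74 − 62.8) + 64.6
y = 1.115385 × 11.2 + 64.6 = 12.4923 + 64.6 = 77.1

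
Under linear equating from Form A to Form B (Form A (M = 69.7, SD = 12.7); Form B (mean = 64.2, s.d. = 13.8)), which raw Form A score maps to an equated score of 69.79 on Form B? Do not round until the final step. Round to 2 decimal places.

Invert y = (SD_Y/SD_X)(x − M_X) + M_Y:
x = (SD_X/SD_Y)(y − M_Y) + M_X = (12.7/13.8)(69.79 − 64.2) + 69.7
x = 0.920290 × 5.590 + 69.7 = 74.84

74.84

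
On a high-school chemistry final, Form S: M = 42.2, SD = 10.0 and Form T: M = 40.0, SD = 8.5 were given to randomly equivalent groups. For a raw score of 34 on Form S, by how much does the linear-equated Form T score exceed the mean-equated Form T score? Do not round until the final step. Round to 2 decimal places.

1.23

Mean-equated: 34 + (40.0 − 42.2) = 31.80
Linear-equated: (8.5/10.0)(34 − 42.2) + 40.0 = 33.030
Difference = 33.030 − 31.80 = 1.23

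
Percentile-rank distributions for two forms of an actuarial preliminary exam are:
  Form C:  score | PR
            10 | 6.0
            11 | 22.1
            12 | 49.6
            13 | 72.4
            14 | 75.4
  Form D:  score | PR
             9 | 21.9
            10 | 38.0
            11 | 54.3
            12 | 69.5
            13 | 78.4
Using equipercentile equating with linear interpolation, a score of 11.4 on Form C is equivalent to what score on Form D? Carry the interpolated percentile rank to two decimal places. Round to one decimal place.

PR of 11.4 on Form C: 22.1 + (11.4 − 11)/(12 − 11) × (49.6 − 22.1) = 33.10
On Form D, PR 33.10 falls between score 9 (PR 21.9) and 10 (PR 38.0).
Interpolate: 9 + (33.10 − 21.9)/(38.0 − 21.9) × (10 − 9) = 9.7

9.7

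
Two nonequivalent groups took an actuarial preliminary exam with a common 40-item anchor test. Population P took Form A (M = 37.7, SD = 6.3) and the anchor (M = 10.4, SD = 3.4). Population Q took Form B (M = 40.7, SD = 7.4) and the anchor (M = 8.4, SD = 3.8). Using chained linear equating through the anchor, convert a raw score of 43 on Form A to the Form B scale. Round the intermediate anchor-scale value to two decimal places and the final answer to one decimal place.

Form A → anchor (Population P): v = (3.4/6.3)(43 − 37.7) + 10.4 = 13.26
anchor → Form B (Population Q): y = (7.4/3.8)(13.26 − 8.4) + 40.7 = 50.2

50.2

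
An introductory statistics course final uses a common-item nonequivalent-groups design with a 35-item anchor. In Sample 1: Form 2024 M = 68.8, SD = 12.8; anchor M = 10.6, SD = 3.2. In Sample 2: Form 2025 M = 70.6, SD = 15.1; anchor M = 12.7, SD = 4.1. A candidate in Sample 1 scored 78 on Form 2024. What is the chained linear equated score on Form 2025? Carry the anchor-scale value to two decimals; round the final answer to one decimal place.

71.3

Form 2024 → anchor (Sample 1): v = (3.2/12.8)(78 − 68.8) + 10.6 = 12.90
anchor → Form 2025 (Sample 2): y = (15.1/4.1)(12.90 − 12.7) + 70.6 = 71.3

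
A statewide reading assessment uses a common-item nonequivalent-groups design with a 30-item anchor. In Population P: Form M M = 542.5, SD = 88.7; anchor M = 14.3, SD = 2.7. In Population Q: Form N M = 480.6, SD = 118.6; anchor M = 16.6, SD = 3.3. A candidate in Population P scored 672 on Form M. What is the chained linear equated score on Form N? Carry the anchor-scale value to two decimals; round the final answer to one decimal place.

Form M → anchor (Population P): v = (2.7/88.7)(672 − 542.5) + 14.3 = 18.24
anchor → Form N (Population Q): y = (118.6/3.3)(18.24 − 16.6) + 480.6 = 539.5

539.5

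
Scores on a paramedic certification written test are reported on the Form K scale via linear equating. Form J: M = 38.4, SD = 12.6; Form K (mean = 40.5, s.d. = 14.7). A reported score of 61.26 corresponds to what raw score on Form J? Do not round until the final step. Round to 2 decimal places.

56.19

Invert y = (SD_Y/SD_X)(x − M_X) + M_Y:
x = (SD_X/SD_Y)(y − M_Y) + M_X = (12.6/14.7)(61.26 − 40.5) + 38.4
x = 0.857143 × 20.760 + 38.4 = 56.19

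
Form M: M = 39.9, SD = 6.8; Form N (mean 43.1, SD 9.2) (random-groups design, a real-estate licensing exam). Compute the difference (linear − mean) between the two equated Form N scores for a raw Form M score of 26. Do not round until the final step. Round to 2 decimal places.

Mean-equated: 26 + (43.1 − 39.9) = 29.20
Linear-equated: (9.2/6.8)(26 − 39.9) + 43.1 = 24.294
Difference = 24.294 − 29.20 = -4.91

-4.91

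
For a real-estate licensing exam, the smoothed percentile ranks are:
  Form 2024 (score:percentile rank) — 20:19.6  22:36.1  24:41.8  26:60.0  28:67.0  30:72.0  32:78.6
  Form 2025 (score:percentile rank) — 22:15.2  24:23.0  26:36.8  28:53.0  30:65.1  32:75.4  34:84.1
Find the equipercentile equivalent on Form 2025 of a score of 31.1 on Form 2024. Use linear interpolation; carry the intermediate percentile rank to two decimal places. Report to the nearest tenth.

PR of 31.1 on Form 2024: 72.0 + (31.1 − 30)/(32 − 30) × (78.6 − 72.0) = 75.63
On Form 2025, PR 75.63 falls between score 32 (PR 75.4) and 34 (PR 84.1).
Interpolate: 32 + (75.63 − 75.4)/(84.1 − 75.4) × (34 − 32) = 32.1

32.1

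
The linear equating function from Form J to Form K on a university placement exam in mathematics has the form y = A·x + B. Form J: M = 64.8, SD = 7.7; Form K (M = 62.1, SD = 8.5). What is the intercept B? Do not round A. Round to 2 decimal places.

A = SD_Y / SD_X = 8.5 / 7.7 = 1.103896
B = M_Y − A·M_X = 62.1 − 1.103896 × 64.8 = -9.43

-9.43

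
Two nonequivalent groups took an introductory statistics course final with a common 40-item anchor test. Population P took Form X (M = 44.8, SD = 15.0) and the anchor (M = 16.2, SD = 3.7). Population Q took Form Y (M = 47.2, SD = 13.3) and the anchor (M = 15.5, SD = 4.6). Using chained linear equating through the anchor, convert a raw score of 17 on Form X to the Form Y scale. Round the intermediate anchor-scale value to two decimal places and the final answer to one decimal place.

Form X → anchor (Population P): v = (3.7/15.0)(17 − 44.8) + 16.2 = 9.34
anchor → Form Y (Population Q): y = (13.3/4.6)(9.34 − 15.5) + 47.2 = 29.4

29.4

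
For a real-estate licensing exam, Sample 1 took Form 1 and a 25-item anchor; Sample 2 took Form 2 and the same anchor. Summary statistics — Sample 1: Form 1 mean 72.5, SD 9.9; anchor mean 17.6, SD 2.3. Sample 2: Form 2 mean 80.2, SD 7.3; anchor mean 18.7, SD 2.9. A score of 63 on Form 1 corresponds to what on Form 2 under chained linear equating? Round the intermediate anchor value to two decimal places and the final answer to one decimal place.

Form 1 → anchor (Sample 1): v = (2.3/9.9)(63 − 72.5) + 17.6 = 15.39
anchor → Form 2 (Sample 2): y = (7.3/2.9)(15.39 − 18.7) + 80.2 = 71.9

71.9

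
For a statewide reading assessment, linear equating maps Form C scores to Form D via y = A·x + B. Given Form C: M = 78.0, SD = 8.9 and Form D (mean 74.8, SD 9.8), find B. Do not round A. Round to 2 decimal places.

-11.09

A = SD_Y / SD_X = 9.8 / 8.9 = 1.101124
B = M_Y − A·M_X = 74.8 − 1.101124 × 78.0 = -11.09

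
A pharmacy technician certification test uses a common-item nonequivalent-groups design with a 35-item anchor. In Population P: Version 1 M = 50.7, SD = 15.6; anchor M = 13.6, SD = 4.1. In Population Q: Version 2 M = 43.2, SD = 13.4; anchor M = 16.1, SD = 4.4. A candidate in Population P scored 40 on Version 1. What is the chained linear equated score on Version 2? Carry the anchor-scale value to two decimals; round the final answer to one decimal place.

27.0

Version 1 → anchor (Population P): v = (4.1/15.6)(40 − 50.7) + 13.6 = 10.79
anchor → Version 2 (Population Q): y = (13.4/4.4)(10.79 − 16.1) + 43.2 = 27.0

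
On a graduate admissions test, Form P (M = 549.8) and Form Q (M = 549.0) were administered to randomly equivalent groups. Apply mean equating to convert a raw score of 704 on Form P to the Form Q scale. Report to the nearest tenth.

Mean equating: y = x + (M_Y − M_X) = 704 + (549.0 − 549.8) = 703.2

703.2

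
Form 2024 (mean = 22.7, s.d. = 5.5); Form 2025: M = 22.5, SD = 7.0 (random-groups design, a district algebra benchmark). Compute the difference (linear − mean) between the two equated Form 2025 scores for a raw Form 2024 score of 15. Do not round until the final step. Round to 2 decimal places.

Mean-equated: 15 + (22.5 − 22.7) = 14.80
Linear-equated: (7.0/5.5)(15 − 22.7) + 22.5 = 12.700
Difference = 12.700 − 14.80 = -2.10

-2.10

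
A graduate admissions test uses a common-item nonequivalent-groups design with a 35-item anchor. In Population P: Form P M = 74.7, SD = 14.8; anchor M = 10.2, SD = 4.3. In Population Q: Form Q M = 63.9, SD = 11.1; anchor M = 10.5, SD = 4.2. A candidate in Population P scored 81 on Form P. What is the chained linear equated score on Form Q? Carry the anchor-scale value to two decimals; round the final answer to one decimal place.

67.9

Form P → anchor (Population P): v = (4.3/14.8)(81 − 74.7) + 10.2 = 12.03
anchor → Form Q (Population Q): y = (11.1/4.2)(12.03 − 10.5) + 63.9 = 67.9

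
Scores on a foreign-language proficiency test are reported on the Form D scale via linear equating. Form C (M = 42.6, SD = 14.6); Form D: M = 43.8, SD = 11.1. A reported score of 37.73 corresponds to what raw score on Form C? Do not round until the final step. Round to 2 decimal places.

Invert y = (SD_Y/SD_X)(x − M_X) + M_Y:
x = (SD_X/SD_Y)(y − M_Y) + M_X = (14.6/11.1)(37.73 − 43.8) + 42.6
x = 1.315315 × -6.070 + 42.6 = 34.62

34.62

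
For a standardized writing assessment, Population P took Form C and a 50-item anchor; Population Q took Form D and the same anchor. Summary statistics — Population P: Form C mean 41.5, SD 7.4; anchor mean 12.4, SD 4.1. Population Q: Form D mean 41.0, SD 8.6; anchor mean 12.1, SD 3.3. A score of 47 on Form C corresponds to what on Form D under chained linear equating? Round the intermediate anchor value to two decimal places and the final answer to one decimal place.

49.7

Form C → anchor (Population P): v = (4.1/7.4)(47 − 41.5) + 12.4 = 15.45
anchor → Form D (Population Q): y = (8.6/3.3)(15.45 − 12.1) + 41.0 = 49.7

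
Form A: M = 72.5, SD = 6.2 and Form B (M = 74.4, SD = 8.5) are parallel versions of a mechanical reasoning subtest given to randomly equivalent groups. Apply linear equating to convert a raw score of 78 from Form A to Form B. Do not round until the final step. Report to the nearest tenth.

81.9

Linear equating: y = (SD_Y/SD_X)(x − M_X) + M_Y
y = (8.5/6.2)(78 − 72.5) + 74.4
y = 1.370968 × 5.5 + 74.4 = 7.5403 + 74.4 = 81.9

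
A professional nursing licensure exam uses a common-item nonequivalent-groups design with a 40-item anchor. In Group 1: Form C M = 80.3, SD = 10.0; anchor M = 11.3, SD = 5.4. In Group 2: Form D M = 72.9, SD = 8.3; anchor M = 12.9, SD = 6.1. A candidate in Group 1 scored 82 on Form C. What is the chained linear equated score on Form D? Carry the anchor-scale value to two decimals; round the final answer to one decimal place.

Form C → anchor (Group 1): v = (5.4/10.0)(82 − 80.3) + 11.3 = 12.22
anchor → Form D (Group 2): y = (8.3/6.1)(12.22 − 12.9) + 72.9 = 72.0

72.0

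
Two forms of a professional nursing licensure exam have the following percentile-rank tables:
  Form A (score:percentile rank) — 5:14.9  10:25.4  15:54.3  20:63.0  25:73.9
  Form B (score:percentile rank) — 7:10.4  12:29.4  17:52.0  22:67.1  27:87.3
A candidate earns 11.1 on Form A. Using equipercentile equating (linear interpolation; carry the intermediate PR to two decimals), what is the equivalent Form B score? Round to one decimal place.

PR of 11.1 on Form A: 25.4 + (11.1 − 10)/(15 − 10) × (54.3 − 25.4) = 31.76
On Form B, PR 31.76 falls between score 12 (PR 29.4) and 17 (PR 52.0).
Interpolate: 12 + (31.76 − 29.4)/(52.0 − 29.4) × (17 − 12) = 12.5

12.5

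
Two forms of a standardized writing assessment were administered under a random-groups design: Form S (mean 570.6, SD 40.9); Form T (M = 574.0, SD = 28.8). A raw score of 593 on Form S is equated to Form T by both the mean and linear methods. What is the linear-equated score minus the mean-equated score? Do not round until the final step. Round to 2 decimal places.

-6.63

Mean-equated: 593 + (574.0 − 570.6) = 596.40
Linear-equated: (28.8/40.9)(593 − 570.6) + 574.0 = 589.773
Difference = 589.773 − 596.40 = -6.63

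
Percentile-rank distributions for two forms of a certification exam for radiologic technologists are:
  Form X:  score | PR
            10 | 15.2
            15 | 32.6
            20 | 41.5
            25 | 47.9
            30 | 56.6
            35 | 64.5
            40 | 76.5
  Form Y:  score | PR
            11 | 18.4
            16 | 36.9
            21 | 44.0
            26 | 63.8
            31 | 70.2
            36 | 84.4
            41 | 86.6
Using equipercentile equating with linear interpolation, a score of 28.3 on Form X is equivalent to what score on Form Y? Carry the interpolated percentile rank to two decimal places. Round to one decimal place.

23.4

PR of 28.3 on Form X: 47.9 + (28.3 − 25)/(30 − 25) × (56.6 − 47.9) = 53.64
On Form Y, PR 53.64 falls between score 21 (PR 44.0) and 26 (PR 63.8).
Interpolate: 21 + (53.64 − 44.0)/(63.8 − 44.0) × (26 − 21) = 23.4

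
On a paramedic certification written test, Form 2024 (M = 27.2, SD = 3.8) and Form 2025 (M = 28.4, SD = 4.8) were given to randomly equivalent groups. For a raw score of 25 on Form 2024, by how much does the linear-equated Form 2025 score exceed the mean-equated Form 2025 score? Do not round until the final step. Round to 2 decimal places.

-0.58

Mean-equated: 25 + (28.4 − 27.2) = 26.20
Linear-equated: (4.8/3.8)(25 − 27.2) + 28.4 = 25.621
Difference = 25.621 − 26.20 = -0.58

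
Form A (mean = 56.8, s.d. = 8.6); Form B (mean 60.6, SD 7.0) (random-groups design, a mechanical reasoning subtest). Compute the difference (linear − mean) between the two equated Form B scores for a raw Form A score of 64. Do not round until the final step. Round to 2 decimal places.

-1.34

Mean-equated: 64 + (60.6 − 56.8) = 67.80
Linear-equated: (7.0/8.6)(64 − 56.8) + 60.6 = 66.460
Difference = 66.460 − 67.80 = -1.34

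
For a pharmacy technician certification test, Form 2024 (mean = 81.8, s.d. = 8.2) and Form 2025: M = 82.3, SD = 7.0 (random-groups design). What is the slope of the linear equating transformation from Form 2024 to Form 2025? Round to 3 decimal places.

A = SD_Y / SD_X = 7.0 / 8.2 = 0.854

0.854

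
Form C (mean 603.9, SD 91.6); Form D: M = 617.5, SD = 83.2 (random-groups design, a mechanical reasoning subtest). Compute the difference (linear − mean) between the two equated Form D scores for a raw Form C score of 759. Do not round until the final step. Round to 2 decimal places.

Mean-equated: 759 + (617.5 − 603.9) = 772.60
Linear-equated: (83.2/91.6)(759 − 603.9) + 617.5 = 758.377
Difference = 758.377 − 772.60 = -14.22

-14.22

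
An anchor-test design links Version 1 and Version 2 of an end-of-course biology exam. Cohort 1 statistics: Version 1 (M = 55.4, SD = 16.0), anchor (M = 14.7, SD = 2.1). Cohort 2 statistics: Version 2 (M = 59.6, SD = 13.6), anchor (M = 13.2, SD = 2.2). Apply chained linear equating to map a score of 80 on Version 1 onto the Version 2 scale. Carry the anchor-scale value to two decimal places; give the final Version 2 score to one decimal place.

Version 1 → anchor (Cohort 1): v = (2.1/16.0)(80 − 55.4) + 14.7 = 17.93
anchor → Version 2 (Cohort 2): y = (13.6/2.2)(17.93 − 13.2) + 59.6 = 88.8

88.8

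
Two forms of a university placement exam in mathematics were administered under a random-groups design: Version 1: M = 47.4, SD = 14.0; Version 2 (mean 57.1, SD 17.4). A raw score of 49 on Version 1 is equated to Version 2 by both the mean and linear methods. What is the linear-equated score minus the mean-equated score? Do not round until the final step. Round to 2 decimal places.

0.39

Mean-equated: 49 + (57.1 − 47.4) = 58.70
Linear-equated: (17.4/14.0)(49 − 47.4) + 57.1 = 59.089
Difference = 59.089 − 58.70 = 0.39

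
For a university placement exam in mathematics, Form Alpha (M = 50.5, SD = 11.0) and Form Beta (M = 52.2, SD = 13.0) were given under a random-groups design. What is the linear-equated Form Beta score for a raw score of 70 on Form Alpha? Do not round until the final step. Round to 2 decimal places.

Linear equating: y = (SD_Y/SD_X)(x − M_X) + M_Y
y = (13.0/11.0)(70 − 50.5) + 52.2
y = 1.181818 × 19.5 + 52.2 = 23.0455 + 52.2 = 75.25

75.25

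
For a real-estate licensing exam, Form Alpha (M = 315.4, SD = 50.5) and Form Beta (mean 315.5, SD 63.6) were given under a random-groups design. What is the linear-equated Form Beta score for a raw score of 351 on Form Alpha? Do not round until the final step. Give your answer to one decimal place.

Linear equating: y = (SD_Y/SD_X)(x − M_X) + M_Y
y = (63.6/50.5)(351 − 315.4) + 315.5
y = 1.259406 × 35.6 + 315.5 = 44.8349 + 315.5 = 360.3

360.3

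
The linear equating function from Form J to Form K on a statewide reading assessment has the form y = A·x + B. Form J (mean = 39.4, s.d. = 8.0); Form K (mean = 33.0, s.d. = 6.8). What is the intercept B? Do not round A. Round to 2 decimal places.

A = SD_Y / SD_X = 6.8 / 8.0 = 0.850000
B = M_Y − A·M_X = 33.0 − 0.850000 × 39.4 = -0.49

-0.49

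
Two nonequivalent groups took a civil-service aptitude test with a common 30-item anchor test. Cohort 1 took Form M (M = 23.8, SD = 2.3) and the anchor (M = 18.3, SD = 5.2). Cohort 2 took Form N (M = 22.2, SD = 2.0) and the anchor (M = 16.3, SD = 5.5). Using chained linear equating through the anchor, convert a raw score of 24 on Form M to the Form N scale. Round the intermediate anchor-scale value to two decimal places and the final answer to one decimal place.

Form M → anchor (Cohort 1): v = (5.2/2.3)(24 − 23.8) + 18.3 = 18.75
anchor → Form N (Cohort 2): y = (2.0/5.5)(18.75 − 16.3) + 22.2 = 23.1

23.1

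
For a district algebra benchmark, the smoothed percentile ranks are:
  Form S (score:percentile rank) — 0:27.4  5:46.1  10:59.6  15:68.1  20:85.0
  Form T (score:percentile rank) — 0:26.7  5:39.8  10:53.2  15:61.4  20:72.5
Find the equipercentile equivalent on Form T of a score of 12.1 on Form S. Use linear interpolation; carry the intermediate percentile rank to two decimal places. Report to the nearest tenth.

PR of 12.1 on Form S: 59.6 + (12.1 − 10)/(15 − 10) × (68.1 − 59.6) = 63.17
On Form T, PR 63.17 falls between score 15 (PR 61.4) and 20 (PR 72.5).
Interpolate: 15 + (63.17 − 61.4)/(72.5 − 61.4) × (20 − 15) = 15.8

15.8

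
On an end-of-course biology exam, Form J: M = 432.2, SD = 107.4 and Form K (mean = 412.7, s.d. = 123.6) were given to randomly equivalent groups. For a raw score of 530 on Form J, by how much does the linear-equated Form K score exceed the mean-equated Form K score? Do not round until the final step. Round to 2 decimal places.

14.75

Mean-equated: 530 + (412.7 − 432.2) = 510.50
Linear-equated: (123.6/107.4)(530 − 432.2) + 412.7 = 525.252
Difference = 525.252 − 510.50 = 14.75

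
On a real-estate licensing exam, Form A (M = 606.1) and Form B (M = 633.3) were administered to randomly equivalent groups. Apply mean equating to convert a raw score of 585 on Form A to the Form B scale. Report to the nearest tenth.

612.2

Mean equating: y = x + (M_Y − M_X) = 585 + (633.3 − 606.1) = 612.2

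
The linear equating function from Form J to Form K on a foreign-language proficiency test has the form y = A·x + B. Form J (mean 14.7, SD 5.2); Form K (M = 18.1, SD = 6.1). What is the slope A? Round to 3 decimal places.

A = SD_Y / SD_X = 6.1 / 5.2 = 1.173

1.173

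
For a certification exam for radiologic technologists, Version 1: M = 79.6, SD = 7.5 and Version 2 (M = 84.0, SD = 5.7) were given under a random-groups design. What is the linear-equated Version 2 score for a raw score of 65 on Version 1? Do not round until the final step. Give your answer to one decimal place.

Linear equating: y = (SD_Y/SD_X)(x − M_X) + M_Y
y = (5.7/7.5)(65 − 79.6) + 84.0
y = 0.760000 × -14.6 + 84.0 = -11.0960 + 84.0 = 72.9

72.9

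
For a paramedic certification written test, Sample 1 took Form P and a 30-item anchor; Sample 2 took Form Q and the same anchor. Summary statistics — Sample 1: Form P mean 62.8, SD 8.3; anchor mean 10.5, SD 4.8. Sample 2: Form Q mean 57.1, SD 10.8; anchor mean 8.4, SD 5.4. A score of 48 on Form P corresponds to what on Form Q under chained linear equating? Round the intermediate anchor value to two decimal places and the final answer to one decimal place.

44.2

Form P → anchor (Sample 1): v = (4.8/8.3)(48 − 62.8) + 10.5 = 1.94
anchor → Form Q (Sample 2): y = (10.8/5.4)(1.94 − 8.4) + 57.1 = 44.2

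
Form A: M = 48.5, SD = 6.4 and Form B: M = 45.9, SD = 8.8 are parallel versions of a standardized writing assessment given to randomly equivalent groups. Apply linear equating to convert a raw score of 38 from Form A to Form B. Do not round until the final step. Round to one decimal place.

31.5

Linear equating: y = (SD_Y/SD_X)(x − M_X) + M_Y
y = (8.8/6.4)(38 − 48.5) + 45.9
y = 1.375000 × -10.5 + 45.9 = -14.4375 + 45.9 = 31.5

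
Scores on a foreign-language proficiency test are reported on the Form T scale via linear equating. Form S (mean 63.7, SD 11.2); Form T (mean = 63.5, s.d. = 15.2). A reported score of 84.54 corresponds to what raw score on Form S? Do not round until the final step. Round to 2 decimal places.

79.20

Invert y = (SD_Y/SD_X)(x − M_X) + M_Y:
x = (SD_X/SD_Y)(y − M_Y) + M_X = (11.2/15.2)(84.54 − 63.5) + 63.7
x = 0.736842 × 21.040 + 63.7 = 79.20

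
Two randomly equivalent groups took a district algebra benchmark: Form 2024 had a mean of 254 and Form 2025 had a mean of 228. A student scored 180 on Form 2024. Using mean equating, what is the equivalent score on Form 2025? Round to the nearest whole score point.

154

Mean equating: y = x + (M_Y − M_X) = 180 + (228 − 254) = 154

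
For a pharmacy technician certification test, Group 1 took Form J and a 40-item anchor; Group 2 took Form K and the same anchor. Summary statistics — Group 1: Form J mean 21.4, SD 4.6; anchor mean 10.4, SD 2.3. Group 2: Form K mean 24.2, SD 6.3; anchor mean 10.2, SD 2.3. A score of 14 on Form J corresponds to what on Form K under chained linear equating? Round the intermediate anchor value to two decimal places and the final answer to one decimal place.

14.6

Form J → anchor (Group 1): v = (2.3/4.6)(14 − 21.4) + 10.4 = 6.70
anchor → Form K (Group 2): y = (6.3/2.3)(6.70 − 10.2) + 24.2 = 14.6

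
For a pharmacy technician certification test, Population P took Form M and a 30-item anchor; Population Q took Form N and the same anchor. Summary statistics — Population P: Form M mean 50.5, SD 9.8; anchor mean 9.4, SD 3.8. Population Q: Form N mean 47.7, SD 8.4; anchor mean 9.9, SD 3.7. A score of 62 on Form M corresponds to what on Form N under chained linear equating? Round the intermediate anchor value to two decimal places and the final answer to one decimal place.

56.7

Form M → anchor (Population P): v = (3.8/9.8)(62 − 50.5) + 9.4 = 13.86
anchor → Form N (Population Q): y = (8.4/3.7)(13.86 − 9.9) + 47.7 = 56.7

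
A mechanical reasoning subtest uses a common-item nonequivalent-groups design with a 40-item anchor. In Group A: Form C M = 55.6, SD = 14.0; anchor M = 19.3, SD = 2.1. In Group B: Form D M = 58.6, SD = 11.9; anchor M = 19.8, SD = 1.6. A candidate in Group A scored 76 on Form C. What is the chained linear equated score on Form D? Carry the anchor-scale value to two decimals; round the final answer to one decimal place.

77.6

Form C → anchor (Group A): v = (2.1/14.0)(76 − 55.6) + 19.3 = 22.36
anchor → Form D (Group B): y = (11.9/1.6)(22.36 − 19.8) + 58.6 = 77.6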